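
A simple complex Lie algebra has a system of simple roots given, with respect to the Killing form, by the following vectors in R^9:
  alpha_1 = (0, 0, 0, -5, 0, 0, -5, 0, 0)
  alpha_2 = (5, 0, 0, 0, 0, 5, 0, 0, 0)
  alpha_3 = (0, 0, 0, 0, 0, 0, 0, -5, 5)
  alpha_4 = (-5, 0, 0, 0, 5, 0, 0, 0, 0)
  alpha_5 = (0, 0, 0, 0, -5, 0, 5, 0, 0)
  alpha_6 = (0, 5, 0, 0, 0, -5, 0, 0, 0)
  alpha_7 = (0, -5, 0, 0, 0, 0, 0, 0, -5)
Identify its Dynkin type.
A7

Compute the Cartan integers a_ij = 2(alpha_i, alpha_j)/(alpha_j, alpha_j); the resulting 7x7 Cartan matrix is
[[2, 0, 0, 0, -1, 0, 0], [0, 2, 0, -1, 0, -1, 0], [0, 0, 2, 0, 0, 0, -1], [0, -1, 0, 2, -1, 0, 0], [-1, 0, 0, -1, 2, 0, 0], [0, -1, 0, 0, 0, 2, -1], [0, 0, -1, 0, 0, -1, 2]].
All simple roots have the same length, so the diagram is simply laced. The associated Dynkin diagram is a chain of 7 nodes with single edges (A_7), so the type is A_7 (the algebra sl(8)).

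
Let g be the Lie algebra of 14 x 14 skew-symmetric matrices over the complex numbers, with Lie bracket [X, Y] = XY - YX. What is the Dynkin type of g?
D_7

This is so(14) with 14 even, which has dimension 14(14-1)/2 = 91 and rank 14/2 = 7. In the classification of classical Lie algebras, the orthogonal algebra so(2n) in an even number of variables has type D_n; here n = 7, so the Dynkin diagram is a chain of 5 nodes with a fork of two nodes at one end (D_7). Hence the type is D_7.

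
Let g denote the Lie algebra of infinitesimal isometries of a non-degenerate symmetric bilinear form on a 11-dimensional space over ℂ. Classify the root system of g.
B5

This is so(11) with 11 odd, which has dimension 11(11-1)/2 = 55 and rank (11-1)/2 = 5. In the classification of classical Lie algebras, the orthogonal algebra so(2n+1) in an odd number of variables has type B_n; here n = 5, so the Dynkin diagram is a chain of 5 nodes with a double edge at one end; the terminal node there is the unique short simple root (B_5). Hence the type is B_5.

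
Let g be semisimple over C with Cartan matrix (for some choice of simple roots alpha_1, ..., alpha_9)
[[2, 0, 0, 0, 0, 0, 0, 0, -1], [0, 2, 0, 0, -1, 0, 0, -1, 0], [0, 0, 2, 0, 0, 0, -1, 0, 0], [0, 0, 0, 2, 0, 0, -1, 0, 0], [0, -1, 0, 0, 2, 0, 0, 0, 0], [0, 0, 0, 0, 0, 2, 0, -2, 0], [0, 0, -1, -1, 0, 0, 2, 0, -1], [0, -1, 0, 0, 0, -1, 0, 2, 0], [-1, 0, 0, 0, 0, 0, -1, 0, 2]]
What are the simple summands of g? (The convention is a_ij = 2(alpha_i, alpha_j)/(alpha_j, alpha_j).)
type C_4 + type D_5

The diagram associated to this matrix has two connected components: the simple roots {alpha_2, alpha_5, alpha_6, alpha_8} form a chain of 4 nodes with a double edge at one end; the terminal node there is the unique long simple root (C_4), and {alpha_1, alpha_3, alpha_4, alpha_7, alpha_9} form a chain of 3 nodes with a fork of two nodes at one end (D_5). A semisimple Lie algebra decomposes uniquely as the direct sum of simple ideals, one per connected component of its Dynkin diagram, so g ≅ C_4 ⊕ D_5 (dimension 36 + 45 = 81).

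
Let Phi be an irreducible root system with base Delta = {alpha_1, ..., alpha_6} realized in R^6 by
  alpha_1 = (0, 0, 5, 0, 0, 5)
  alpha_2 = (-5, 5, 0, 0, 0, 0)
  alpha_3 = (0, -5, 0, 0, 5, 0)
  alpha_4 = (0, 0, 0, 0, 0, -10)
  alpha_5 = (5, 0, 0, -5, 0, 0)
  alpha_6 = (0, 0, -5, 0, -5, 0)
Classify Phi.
Compute the Cartan integers a_ij = 2(alpha_i, alpha_j)/(alpha_j, alpha_j); the resulting 6x6 Cartan matrix is
[[2, 0, 0, -1, 0, -1], [0, 2, -1, 0, -1, 0], [0, -1, 2, 0, 0, -1], [-2, 0, 0, 2, 0, 0], [0, -1, 0, 0, 2, 0], [-1, 0, -1, 0, 0, 2]].
The roots have two lengths (squared-length ratio 2:1); the short ones are alpha_{1,2,3,5,6}. The associated Dynkin diagram is a chain of 6 nodes with a double edge at one end; the terminal node there is the unique long simple root (C_6), so the type is C_6 (the algebra sp(12)).

type C_6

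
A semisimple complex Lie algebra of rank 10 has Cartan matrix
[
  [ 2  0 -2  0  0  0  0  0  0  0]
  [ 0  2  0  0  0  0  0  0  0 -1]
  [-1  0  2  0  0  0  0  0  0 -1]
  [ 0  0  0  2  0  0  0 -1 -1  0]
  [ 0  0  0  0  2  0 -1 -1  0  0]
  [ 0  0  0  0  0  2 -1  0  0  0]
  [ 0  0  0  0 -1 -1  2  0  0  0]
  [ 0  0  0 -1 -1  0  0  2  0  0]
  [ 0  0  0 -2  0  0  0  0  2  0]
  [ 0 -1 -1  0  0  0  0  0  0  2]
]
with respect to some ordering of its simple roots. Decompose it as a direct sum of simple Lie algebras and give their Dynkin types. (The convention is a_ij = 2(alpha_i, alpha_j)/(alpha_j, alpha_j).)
C_4 (sp(8)) ⊕ C_6 (sp(12))

The diagram associated to this matrix has two connected components: the simple roots {alpha_1, alpha_2, alpha_3, alpha_10} form a chain of 4 nodes with a double edge at one end; the terminal node there is the unique long simple root (C_4), and {alpha_4, alpha_5, alpha_6, alpha_7, alpha_8, alpha_9} form a chain of 6 nodes with a double edge at one end; the terminal node there is the unique long simple root (C_6). A semisimple Lie algebra decomposes uniquely as the direct sum of simple ideals, one per connected component of its Dynkin diagram, so g ≅ C_4 ⊕ C_6 (dimension 36 + 78 = 114).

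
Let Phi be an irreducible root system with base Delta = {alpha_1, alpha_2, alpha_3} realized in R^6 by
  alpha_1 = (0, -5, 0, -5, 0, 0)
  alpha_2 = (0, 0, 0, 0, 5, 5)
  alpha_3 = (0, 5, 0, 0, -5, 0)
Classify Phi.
Compute the Cartan integers a_ij = 2(alpha_i, alpha_j)/(alpha_j, alpha_j); the resulting 3x3 Cartan matrix is
[[2, 0, -1], [0, 2, -1], [-1, -1, 2]].
All simple roots have the same length, so the diagram is simply laced. The associated Dynkin diagram is a chain of 3 nodes with single edges (A_3), so the type is A_3 (the algebra sl(4)).

type A_3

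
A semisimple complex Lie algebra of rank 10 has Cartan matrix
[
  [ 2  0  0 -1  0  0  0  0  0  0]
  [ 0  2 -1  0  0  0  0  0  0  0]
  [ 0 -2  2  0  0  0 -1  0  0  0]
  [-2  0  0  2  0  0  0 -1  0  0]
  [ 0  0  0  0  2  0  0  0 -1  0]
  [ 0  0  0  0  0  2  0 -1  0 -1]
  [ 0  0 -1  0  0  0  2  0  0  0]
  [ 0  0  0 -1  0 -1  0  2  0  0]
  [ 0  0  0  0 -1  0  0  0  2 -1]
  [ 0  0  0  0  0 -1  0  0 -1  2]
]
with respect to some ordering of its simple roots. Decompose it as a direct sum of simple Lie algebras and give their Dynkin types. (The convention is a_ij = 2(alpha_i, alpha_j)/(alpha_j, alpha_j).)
The diagram associated to this matrix has two connected components: the simple roots {alpha_2, alpha_3, alpha_7} form a chain of 3 nodes with a double edge at one end; the terminal node there is the unique short simple root (B_3), and {alpha_1, alpha_4, alpha_5, alpha_6, alpha_8, alpha_9, alpha_10} form a chain of 7 nodes with a double edge at one end; the terminal node there is the unique short simple root (B_7). A semisimple Lie algebra decomposes uniquely as the direct sum of simple ideals, one per connected component of its Dynkin diagram, so g ≅ B_3 ⊕ B_7 (dimension 21 + 105 = 126).

B3 ⊕ B7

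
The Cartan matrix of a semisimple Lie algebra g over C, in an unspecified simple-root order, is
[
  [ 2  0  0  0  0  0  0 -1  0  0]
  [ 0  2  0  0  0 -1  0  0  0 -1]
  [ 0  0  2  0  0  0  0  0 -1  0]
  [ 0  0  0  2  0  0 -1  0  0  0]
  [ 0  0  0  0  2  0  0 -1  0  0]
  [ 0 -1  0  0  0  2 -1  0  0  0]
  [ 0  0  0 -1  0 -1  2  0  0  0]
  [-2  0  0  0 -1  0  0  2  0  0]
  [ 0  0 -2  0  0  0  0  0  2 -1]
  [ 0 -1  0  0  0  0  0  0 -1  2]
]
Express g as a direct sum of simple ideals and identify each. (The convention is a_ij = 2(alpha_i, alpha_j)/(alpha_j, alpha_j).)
The diagram associated to this matrix has two connected components: the simple roots {alpha_1, alpha_5, alpha_8} form a chain of 3 nodes with a double edge at one end; the terminal node there is the unique short simple root (B_3), and {alpha_2, alpha_3, alpha_4, alpha_6, alpha_7, alpha_9, alpha_10} form a chain of 7 nodes with a double edge at one end; the terminal node there is the unique short simple root (B_7). A semisimple Lie algebra decomposes uniquely as the direct sum of simple ideals, one per connected component of its Dynkin diagram, so g ≅ B_3 ⊕ B_7 (dimension 21 + 105 = 126).

B_3 + B_7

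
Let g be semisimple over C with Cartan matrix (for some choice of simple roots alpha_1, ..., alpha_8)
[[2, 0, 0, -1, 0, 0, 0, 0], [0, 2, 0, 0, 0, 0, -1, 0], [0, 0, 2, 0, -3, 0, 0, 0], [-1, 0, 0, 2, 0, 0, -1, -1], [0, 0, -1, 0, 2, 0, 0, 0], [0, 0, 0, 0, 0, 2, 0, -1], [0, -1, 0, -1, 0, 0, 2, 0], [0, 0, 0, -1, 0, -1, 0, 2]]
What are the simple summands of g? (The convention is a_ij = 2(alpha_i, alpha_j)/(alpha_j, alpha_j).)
E6 ⊕ G2

The diagram associated to this matrix has two connected components: the simple roots {alpha_1, alpha_2, alpha_4, alpha_6, alpha_7, alpha_8} form a chain of 5 nodes with one extra node attached to the third node from one end (E_6), and {alpha_3, alpha_5} form two nodes joined by a triple edge (G_2). A semisimple Lie algebra decomposes uniquely as the direct sum of simple ideals, one per connected component of its Dynkin diagram, so g ≅ E_6 ⊕ G_2 (dimension 78 + 14 = 92).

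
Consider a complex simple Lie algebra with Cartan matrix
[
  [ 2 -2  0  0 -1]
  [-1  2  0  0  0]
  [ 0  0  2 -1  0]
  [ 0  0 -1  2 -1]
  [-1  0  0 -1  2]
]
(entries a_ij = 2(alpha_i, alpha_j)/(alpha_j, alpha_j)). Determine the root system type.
The matrix has rank 5 with 2's on the diagonal. Reading the off-diagonal entries as Dynkin edges (a single edge where a_ij = a_ji = -1; a double or triple edge where a_ij * a_ji = 2 or 3), the diagram is a chain of 5 nodes with a double edge at one end; the terminal node there is the unique short simple root (B_5). One simple-root ordering that puts it in standard form is (alpha_3, alpha_4, alpha_5, alpha_1, alpha_2). So the algebra is type B_5, i.e. so(11).

B_5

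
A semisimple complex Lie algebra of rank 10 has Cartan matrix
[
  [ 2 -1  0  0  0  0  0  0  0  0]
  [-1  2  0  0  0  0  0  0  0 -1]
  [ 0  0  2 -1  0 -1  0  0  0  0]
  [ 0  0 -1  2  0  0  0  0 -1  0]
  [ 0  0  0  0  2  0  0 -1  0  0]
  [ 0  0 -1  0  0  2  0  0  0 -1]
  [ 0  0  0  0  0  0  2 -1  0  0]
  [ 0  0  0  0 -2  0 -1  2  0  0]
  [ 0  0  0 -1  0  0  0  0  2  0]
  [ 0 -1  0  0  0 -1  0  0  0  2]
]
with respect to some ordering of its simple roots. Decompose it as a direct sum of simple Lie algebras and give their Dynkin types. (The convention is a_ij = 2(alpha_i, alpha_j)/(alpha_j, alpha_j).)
The diagram associated to this matrix has two connected components: the simple roots {alpha_1, alpha_2, alpha_3, alpha_4, alpha_6, alpha_9, alpha_10} form a chain of 7 nodes with single edges (A_7), and {alpha_5, alpha_7, alpha_8} form a chain of 3 nodes with a double edge at one end; the terminal node there is the unique short simple root (B_3). A semisimple Lie algebra decomposes uniquely as the direct sum of simple ideals, one per connected component of its Dynkin diagram, so g ≅ A_7 ⊕ B_3 (dimension 63 + 21 = 84).

type A_7 ⊕ type B_3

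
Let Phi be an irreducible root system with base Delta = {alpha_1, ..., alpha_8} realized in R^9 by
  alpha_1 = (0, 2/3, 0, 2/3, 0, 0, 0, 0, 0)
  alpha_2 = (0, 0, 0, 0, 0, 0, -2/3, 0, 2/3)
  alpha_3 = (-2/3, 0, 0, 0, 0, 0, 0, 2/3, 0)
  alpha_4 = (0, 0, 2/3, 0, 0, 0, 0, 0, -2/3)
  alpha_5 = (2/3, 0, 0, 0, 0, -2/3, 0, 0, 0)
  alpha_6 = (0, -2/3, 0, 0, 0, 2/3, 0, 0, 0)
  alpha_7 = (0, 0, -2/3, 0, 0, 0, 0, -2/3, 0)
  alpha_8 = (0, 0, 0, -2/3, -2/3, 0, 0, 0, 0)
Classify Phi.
A8

Compute the Cartan integers a_ij = 2(alpha_i, alpha_j)/(alpha_j, alpha_j); the resulting 8x8 Cartan matrix is
[[2, 0, 0, 0, 0, -1, 0, -1], [0, 2, 0, -1, 0, 0, 0, 0], [0, 0, 2, 0, -1, 0, -1, 0], [0, -1, 0, 2, 0, 0, -1, 0], [0, 0, -1, 0, 2, -1, 0, 0], [-1, 0, 0, 0, -1, 2, 0, 0], [0, 0, -1, -1, 0, 0, 2, 0], [-1, 0, 0, 0, 0, 0, 0, 2]].
All simple roots have the same length, so the diagram is simply laced. The associated Dynkin diagram is a chain of 8 nodes with single edges (A_8), so the type is A_8 (the algebra sl(9)).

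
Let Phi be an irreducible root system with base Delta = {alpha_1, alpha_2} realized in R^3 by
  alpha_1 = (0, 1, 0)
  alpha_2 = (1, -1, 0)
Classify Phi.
type B_2

Compute the Cartan integers a_ij = 2(alpha_i, alpha_j)/(alpha_j, alpha_j); the resulting 2x2 Cartan matrix is
[[2, -1], [-2, 2]].
The roots have two lengths (squared-length ratio 2:1); the short ones are alpha_{1}. The associated Dynkin diagram is a chain of 2 nodes with a double edge at one end; the terminal node there is the unique short simple root (B_2), so the type is B_2 (the algebra so(5)).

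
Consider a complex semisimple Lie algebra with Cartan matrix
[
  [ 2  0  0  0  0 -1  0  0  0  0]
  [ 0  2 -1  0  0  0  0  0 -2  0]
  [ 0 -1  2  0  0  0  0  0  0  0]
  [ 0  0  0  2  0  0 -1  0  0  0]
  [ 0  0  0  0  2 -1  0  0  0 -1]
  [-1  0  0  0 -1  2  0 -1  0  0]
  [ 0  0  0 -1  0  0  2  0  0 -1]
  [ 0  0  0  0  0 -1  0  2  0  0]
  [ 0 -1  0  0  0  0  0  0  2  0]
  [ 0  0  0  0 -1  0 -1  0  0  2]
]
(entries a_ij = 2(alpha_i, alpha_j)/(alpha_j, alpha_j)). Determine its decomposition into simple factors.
type B_3 + type D_7

The diagram associated to this matrix has two connected components: the simple roots {alpha_2, alpha_3, alpha_9} form a chain of 3 nodes with a double edge at one end; the terminal node there is the unique short simple root (B_3), and {alpha_1, alpha_4, alpha_5, alpha_6, alpha_7, alpha_8, alpha_10} form a chain of 5 nodes with a fork of two nodes at one end (D_7). A semisimple Lie algebra decomposes uniquely as the direct sum of simple ideals, one per connected component of its Dynkin diagram, so g ≅ B_3 ⊕ D_7 (dimension 21 + 91 = 112).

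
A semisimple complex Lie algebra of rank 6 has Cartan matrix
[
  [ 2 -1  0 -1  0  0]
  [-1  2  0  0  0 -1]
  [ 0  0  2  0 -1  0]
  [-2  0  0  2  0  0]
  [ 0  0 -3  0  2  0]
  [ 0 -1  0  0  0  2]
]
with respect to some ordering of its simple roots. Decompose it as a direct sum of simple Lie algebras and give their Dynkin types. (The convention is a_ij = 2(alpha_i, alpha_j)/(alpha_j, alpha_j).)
The diagram associated to this matrix has two connected components: the simple roots {alpha_1, alpha_2, alpha_4, alpha_6} form a chain of 4 nodes with a double edge at one end; the terminal node there is the unique long simple root (C_4), and {alpha_3, alpha_5} form two nodes joined by a triple edge (G_2). A semisimple Lie algebra decomposes uniquely as the direct sum of simple ideals, one per connected component of its Dynkin diagram, so g ≅ C_4 ⊕ G_2 (dimension 36 + 14 = 50).

C4 ⊕ G2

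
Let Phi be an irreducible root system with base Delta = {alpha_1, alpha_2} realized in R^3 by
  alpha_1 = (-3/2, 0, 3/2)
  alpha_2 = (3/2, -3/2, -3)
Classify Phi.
type G_2

Compute the Cartan integers a_ij = 2(alpha_i, alpha_j)/(alpha_j, alpha_j); the resulting 2x2 Cartan matrix is
[[2, -1], [-3, 2]].
The roots have two lengths (squared-length ratio 3:1); the short ones are alpha_{1}. The associated Dynkin diagram is two nodes joined by a triple edge (G_2), so the type is G_2.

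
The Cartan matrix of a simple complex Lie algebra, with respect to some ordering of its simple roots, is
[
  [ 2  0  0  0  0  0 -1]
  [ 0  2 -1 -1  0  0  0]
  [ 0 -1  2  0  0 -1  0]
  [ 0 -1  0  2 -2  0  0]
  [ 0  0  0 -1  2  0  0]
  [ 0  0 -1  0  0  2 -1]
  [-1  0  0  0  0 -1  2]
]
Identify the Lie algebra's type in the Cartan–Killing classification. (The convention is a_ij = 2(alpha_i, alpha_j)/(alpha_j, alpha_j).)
B7

The matrix has rank 7 with 2's on the diagonal. Reading the off-diagonal entries as Dynkin edges (a single edge where a_ij = a_ji = -1; a double or triple edge where a_ij * a_ji = 2 or 3), the diagram is a chain of 7 nodes with a double edge at one end; the terminal node there is the unique short simple root (B_7). One simple-root ordering that puts it in standard form is (alpha_1, alpha_7, alpha_6, alpha_3, alpha_2, alpha_4, alpha_5). So the algebra is type B_7, i.e. so(15).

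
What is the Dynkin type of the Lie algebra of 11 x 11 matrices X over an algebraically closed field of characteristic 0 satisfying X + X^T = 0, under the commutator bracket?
This is so(11) with 11 odd, which has dimension 11(11-1)/2 = 55 and rank (11-1)/2 = 5. In the classification of classical Lie algebras, the orthogonal algebra so(2n+1) in an odd number of variables has type B_n; here n = 5, so the Dynkin diagram is a chain of 5 nodes with a double edge at one end; the terminal node there is the unique short simple root (B_5). Hence the type is B_5.

B5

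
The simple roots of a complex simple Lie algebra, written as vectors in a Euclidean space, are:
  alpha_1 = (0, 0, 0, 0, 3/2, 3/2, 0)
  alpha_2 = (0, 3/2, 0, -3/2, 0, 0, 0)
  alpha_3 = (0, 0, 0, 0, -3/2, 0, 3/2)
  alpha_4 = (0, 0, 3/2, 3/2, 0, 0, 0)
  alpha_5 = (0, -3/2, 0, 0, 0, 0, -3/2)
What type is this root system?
A_5 (sl(6))

Compute the Cartan integers a_ij = 2(alpha_i, alpha_j)/(alpha_j, alpha_j); the resulting 5x5 Cartan matrix is
[[2, 0, -1, 0, 0], [0, 2, 0, -1, -1], [-1, 0, 2, 0, -1], [0, -1, 0, 2, 0], [0, -1, -1, 0, 2]].
All simple roots have the same length, so the diagram is simply laced. The associated Dynkin diagram is a chain of 5 nodes with single edges (A_5), so the type is A_5 (the algebra sl(6)).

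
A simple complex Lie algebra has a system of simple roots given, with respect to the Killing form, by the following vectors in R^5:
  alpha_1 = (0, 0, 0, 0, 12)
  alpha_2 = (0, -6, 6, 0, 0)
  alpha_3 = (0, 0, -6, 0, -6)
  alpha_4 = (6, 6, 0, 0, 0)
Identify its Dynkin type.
C4

Compute the Cartan integers a_ij = 2(alpha_i, alpha_j)/(alpha_j, alpha_j); the resulting 4x4 Cartan matrix is
[[2, 0, -2, 0], [0, 2, -1, -1], [-1, -1, 2, 0], [0, -1, 0, 2]].
The roots have two lengths (squared-length ratio 2:1); the short ones are alpha_{2,3,4}. The associated Dynkin diagram is a chain of 4 nodes with a double edge at one end; the terminal node there is the unique long simple root (C_4), so the type is C_4 (the algebra sp(8)).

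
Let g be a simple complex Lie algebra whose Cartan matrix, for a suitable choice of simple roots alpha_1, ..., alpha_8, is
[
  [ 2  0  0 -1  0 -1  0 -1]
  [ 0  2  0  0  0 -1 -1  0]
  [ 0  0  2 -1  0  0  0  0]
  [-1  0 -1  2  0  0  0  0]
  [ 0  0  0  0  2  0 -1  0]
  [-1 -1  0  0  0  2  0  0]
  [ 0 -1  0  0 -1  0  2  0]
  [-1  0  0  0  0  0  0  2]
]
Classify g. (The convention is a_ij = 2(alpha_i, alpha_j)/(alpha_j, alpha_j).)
The matrix has rank 8 with 2's on the diagonal. Reading the off-diagonal entries as Dynkin edges (a single edge where a_ij = a_ji = -1; a double or triple edge where a_ij * a_ji = 2 or 3), the diagram is a chain of 7 nodes with one extra node attached to the third node from one end (E_8). One simple-root ordering that puts it in standard form is (alpha_3, alpha_8, alpha_4, alpha_1, alpha_6, alpha_2, alpha_7, alpha_5). So the algebra is type E_8.

type E_8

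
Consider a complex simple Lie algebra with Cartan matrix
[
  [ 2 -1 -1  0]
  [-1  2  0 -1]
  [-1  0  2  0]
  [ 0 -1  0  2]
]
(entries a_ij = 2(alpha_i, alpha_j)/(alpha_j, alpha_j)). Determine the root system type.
The matrix has rank 4 with 2's on the diagonal. Reading the off-diagonal entries as Dynkin edges (a single edge where a_ij = a_ji = -1; a double or triple edge where a_ij * a_ji = 2 or 3), the diagram is a chain of 4 nodes with single edges (A_4). One simple-root ordering that puts it in standard form is (alpha_4, alpha_2, alpha_1, alpha_3). So the algebra is type A_4, i.e. sl(5).

type A_4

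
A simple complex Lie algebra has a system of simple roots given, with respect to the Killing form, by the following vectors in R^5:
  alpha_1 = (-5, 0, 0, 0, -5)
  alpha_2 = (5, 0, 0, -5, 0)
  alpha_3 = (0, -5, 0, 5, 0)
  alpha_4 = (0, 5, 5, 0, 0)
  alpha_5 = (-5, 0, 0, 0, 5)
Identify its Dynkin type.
Compute the Cartan integers a_ij = 2(alpha_i, alpha_j)/(alpha_j, alpha_j); the resulting 5x5 Cartan matrix is
[[2, -1, 0, 0, 0], [-1, 2, -1, 0, -1], [0, -1, 2, -1, 0], [0, 0, -1, 2, 0], [0, -1, 0, 0, 2]].
All simple roots have the same length, so the diagram is simply laced. The associated Dynkin diagram is a chain of 3 nodes with a fork of two nodes at one end (D_5), so the type is D_5 (the algebra so(10)).

D5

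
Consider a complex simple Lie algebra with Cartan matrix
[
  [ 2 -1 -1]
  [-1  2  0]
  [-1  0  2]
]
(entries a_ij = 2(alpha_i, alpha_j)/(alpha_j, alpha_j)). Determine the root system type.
A_3 (sl(4))

The matrix has rank 3 with 2's on the diagonal. Reading the off-diagonal entries as Dynkin edges (a single edge where a_ij = a_ji = -1; a double or triple edge where a_ij * a_ji = 2 or 3), the diagram is a chain of 3 nodes with single edges (A_3). One simple-root ordering that puts it in standard form is (alpha_3, alpha_1, alpha_2). So the algebra is type A_3, i.e. sl(4).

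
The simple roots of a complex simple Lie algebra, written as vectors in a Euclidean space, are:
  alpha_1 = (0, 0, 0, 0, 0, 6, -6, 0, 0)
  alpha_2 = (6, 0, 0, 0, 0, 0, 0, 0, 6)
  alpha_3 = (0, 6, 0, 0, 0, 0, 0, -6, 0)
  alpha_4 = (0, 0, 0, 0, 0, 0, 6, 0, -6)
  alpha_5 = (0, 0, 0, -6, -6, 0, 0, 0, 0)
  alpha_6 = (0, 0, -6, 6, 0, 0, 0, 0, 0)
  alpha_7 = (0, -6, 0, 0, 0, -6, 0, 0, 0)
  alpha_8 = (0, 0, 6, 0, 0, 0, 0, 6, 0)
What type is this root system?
type A_8

Compute the Cartan integers a_ij = 2(alpha_i, alpha_j)/(alpha_j, alpha_j); the resulting 8x8 Cartan matrix is
[[2, 0, 0, -1, 0, 0, -1, 0], [0, 2, 0, -1, 0, 0, 0, 0], [0, 0, 2, 0, 0, 0, -1, -1], [-1, -1, 0, 2, 0, 0, 0, 0], [0, 0, 0, 0, 2, -1, 0, 0], [0, 0, 0, 0, -1, 2, 0, -1], [-1, 0, -1, 0, 0, 0, 2, 0], [0, 0, -1, 0, 0, -1, 0, 2]].
All simple roots have the same length, so the diagram is simply laced. The associated Dynkin diagram is a chain of 8 nodes with single edges (A_8), so the type is A_8 (the algebra sl(9)).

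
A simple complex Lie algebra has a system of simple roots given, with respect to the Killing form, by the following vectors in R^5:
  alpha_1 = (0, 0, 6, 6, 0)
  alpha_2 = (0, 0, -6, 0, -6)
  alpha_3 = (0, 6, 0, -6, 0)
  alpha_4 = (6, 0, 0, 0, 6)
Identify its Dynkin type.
A4

Compute the Cartan integers a_ij = 2(alpha_i, alpha_j)/(alpha_j, alpha_j); the resulting 4x4 Cartan matrix is
[[2, -1, -1, 0], [-1, 2, 0, -1], [-1, 0, 2, 0], [0, -1, 0, 2]].
All simple roots have the same length, so the diagram is simply laced. The associated Dynkin diagram is a chain of 4 nodes with single edges (A_4), so the type is A_4 (the algebra sl(5)).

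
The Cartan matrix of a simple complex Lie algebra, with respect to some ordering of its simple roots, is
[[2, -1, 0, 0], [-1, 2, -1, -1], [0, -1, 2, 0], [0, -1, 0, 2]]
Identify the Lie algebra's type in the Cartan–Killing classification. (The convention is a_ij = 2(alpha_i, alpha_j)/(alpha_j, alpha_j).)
The matrix has rank 4 with 2's on the diagonal. Reading the off-diagonal entries as Dynkin edges (a single edge where a_ij = a_ji = -1; a double or triple edge where a_ij * a_ji = 2 or 3), the diagram is a chain of 2 nodes with a fork of two nodes at one end (D_4). One simple-root ordering that puts it in standard form is (alpha_1, alpha_2, alpha_3, alpha_4). So the algebra is type D_4, i.e. so(8).

type D_4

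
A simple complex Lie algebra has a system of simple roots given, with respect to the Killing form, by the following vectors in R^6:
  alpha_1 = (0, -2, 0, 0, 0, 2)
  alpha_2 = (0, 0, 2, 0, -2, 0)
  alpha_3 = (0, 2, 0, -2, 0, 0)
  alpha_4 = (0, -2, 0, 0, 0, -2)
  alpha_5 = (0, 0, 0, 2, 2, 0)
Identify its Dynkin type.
D_5

Compute the Cartan integers a_ij = 2(alpha_i, alpha_j)/(alpha_j, alpha_j); the resulting 5x5 Cartan matrix is
[[2, 0, -1, 0, 0], [0, 2, 0, 0, -1], [-1, 0, 2, -1, -1], [0, 0, -1, 2, 0], [0, -1, -1, 0, 2]].
All simple roots have the same length, so the diagram is simply laced. The associated Dynkin diagram is a chain of 3 nodes with a fork of two nodes at one end (D_5), so the type is D_5 (the algebra so(10)).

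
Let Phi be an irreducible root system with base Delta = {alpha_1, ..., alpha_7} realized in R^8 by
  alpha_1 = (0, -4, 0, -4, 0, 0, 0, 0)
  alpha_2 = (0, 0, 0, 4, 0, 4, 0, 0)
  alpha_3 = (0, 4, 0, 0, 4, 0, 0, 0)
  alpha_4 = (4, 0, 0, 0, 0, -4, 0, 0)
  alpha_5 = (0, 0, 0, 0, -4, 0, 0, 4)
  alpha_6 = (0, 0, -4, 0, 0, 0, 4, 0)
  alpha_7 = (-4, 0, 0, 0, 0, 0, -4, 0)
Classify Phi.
A7

Compute the Cartan integers a_ij = 2(alpha_i, alpha_j)/(alpha_j, alpha_j); the resulting 7x7 Cartan matrix is
[[2, -1, -1, 0, 0, 0, 0], [-1, 2, 0, -1, 0, 0, 0], [-1, 0, 2, 0, -1, 0, 0], [0, -1, 0, 2, 0, 0, -1], [0, 0, -1, 0, 2, 0, 0], [0, 0, 0, 0, 0, 2, -1], [0, 0, 0, -1, 0, -1, 2]].
All simple roots have the same length, so the diagram is simply laced. The associated Dynkin diagram is a chain of 7 nodes with single edges (A_7), so the type is A_7 (the algebra sl(8)).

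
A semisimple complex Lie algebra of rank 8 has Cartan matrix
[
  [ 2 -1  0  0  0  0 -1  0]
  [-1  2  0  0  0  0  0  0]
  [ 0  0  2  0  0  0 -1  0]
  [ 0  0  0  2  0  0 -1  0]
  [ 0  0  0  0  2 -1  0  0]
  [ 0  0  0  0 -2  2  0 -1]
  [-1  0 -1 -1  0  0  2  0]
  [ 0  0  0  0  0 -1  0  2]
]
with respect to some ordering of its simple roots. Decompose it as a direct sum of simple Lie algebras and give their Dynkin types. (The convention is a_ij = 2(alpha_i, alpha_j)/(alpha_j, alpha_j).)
B_3 (so(7)) + D_5 (so(10))

The diagram associated to this matrix has two connected components: the simple roots {alpha_5, alpha_6, alpha_8} form a chain of 3 nodes with a double edge at one end; the terminal node there is the unique short simple root (B_3), and {alpha_1, alpha_2, alpha_3, alpha_4, alpha_7} form a chain of 3 nodes with a fork of two nodes at one end (D_5). A semisimple Lie algebra decomposes uniquely as the direct sum of simple ideals, one per connected component of its Dynkin diagram, so g ≅ B_3 ⊕ D_5 (dimension 21 + 45 = 66).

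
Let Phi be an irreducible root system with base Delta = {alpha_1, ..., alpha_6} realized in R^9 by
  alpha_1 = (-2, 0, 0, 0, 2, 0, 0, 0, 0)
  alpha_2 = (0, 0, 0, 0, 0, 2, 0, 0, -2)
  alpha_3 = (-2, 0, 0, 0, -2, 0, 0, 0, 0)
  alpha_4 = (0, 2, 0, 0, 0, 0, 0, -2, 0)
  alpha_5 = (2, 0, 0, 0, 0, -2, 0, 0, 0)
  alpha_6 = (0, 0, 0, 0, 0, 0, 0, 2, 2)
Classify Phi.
Compute the Cartan integers a_ij = 2(alpha_i, alpha_j)/(alpha_j, alpha_j); the resulting 6x6 Cartan matrix is
[[2, 0, 0, 0, -1, 0], [0, 2, 0, 0, -1, -1], [0, 0, 2, 0, -1, 0], [0, 0, 0, 2, 0, -1], [-1, -1, -1, 0, 2, 0], [0, -1, 0, -1, 0, 2]].
All simple roots have the same length, so the diagram is simply laced. The associated Dynkin diagram is a chain of 4 nodes with a fork of two nodes at one end (D_6), so the type is D_6 (the algebra so(12)).

type D_6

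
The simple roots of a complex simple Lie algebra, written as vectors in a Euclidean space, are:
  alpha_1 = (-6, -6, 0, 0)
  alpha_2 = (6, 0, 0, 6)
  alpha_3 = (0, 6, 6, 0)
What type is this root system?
Compute the Cartan integers a_ij = 2(alpha_i, alpha_j)/(alpha_j, alpha_j); the resulting 3x3 Cartan matrix is
[[2, -1, -1], [-1, 2, 0], [-1, 0, 2]].
All simple roots have the same length, so the diagram is simply laced. The associated Dynkin diagram is a chain of 3 nodes with single edges (A_3), so the type is A_3 (the algebra sl(4)).

A_3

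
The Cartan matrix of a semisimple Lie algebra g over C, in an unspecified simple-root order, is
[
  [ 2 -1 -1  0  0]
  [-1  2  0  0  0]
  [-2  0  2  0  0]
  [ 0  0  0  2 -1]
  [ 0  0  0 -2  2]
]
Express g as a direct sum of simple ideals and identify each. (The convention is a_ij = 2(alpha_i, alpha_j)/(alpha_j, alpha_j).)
The diagram associated to this matrix has two connected components: the simple roots {alpha_4, alpha_5} form a chain of 2 nodes with a double edge at one end; the terminal node there is the unique short simple root (B_2), and {alpha_1, alpha_2, alpha_3} form a chain of 3 nodes with a double edge at one end; the terminal node there is the unique long simple root (C_3). A semisimple Lie algebra decomposes uniquely as the direct sum of simple ideals, one per connected component of its Dynkin diagram, so g ≅ B_2 ⊕ C_3 (dimension 10 + 21 = 31).

B_2 (so(5)) ⊕ C_3 (sp(6))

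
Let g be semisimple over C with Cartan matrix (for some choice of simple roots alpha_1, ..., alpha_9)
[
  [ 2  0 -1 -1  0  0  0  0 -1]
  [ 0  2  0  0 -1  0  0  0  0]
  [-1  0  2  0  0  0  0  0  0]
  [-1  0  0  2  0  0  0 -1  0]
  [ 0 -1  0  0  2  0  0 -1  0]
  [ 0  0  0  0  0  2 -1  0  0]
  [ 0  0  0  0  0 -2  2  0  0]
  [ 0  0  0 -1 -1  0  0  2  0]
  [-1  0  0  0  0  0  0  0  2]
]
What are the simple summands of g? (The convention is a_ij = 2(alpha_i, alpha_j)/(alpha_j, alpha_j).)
B_2 ⊕ D_7

The diagram associated to this matrix has two connected components: the simple roots {alpha_6, alpha_7} form a chain of 2 nodes with a double edge at one end; the terminal node there is the unique short simple root (B_2), and {alpha_1, alpha_2, alpha_3, alpha_4, alpha_5, alpha_8, alpha_9} form a chain of 5 nodes with a fork of two nodes at one end (D_7). A semisimple Lie algebra decomposes uniquely as the direct sum of simple ideals, one per connected component of its Dynkin diagram, so g ≅ B_2 ⊕ D_7 (dimension 10 + 91 = 101).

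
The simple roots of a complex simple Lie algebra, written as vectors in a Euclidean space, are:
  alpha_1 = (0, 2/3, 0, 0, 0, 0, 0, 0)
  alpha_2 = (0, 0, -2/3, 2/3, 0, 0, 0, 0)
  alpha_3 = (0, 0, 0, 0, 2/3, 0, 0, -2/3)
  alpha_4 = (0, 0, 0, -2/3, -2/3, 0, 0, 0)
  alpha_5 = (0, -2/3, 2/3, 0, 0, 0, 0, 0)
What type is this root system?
B_5

Compute the Cartan integers a_ij = 2(alpha_i, alpha_j)/(alpha_j, alpha_j); the resulting 5x5 Cartan matrix is
[[2, 0, 0, 0, -1], [0, 2, 0, -1, -1], [0, 0, 2, -1, 0], [0, -1, -1, 2, 0], [-2, -1, 0, 0, 2]].
The roots have two lengths (squared-length ratio 2:1); the short ones are alpha_{1}. The associated Dynkin diagram is a chain of 5 nodes with a double edge at one end; the terminal node there is the unique short simple root (B_5), so the type is B_5 (the algebra so(11)).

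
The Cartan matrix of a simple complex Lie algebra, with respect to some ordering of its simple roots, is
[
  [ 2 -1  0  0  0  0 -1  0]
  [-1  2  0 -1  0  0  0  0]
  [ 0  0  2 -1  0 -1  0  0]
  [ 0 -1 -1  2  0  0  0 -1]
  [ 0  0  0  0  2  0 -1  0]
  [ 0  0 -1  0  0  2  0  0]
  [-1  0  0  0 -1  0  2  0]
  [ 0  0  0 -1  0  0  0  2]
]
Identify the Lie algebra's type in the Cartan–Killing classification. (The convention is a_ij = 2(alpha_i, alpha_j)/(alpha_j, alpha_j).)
E8

The matrix has rank 8 with 2's on the diagonal. Reading the off-diagonal entries as Dynkin edges (a single edge where a_ij = a_ji = -1; a double or triple edge where a_ij * a_ji = 2 or 3), the diagram is a chain of 7 nodes with one extra node attached to the third node from one end (E_8). One simple-root ordering that puts it in standard form is (alpha_6, alpha_8, alpha_3, alpha_4, alpha_2, alpha_1, alpha_7, alpha_5). So the algebra is type E_8.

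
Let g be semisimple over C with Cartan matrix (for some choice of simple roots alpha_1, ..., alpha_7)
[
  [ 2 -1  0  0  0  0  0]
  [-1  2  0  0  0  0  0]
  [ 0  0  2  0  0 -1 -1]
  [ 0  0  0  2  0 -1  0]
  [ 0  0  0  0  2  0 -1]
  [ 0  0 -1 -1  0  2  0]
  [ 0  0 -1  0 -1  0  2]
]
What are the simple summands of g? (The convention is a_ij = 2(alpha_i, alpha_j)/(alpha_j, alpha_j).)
The diagram associated to this matrix has two connected components: the simple roots {alpha_1, alpha_2} form a chain of 2 nodes with single edges (A_2), and {alpha_3, alpha_4, alpha_5, alpha_6, alpha_7} form a chain of 5 nodes with single edges (A_5). A semisimple Lie algebra decomposes uniquely as the direct sum of simple ideals, one per connected component of its Dynkin diagram, so g ≅ A_2 ⊕ A_5 (dimension 8 + 35 = 43).

A_2 + A_5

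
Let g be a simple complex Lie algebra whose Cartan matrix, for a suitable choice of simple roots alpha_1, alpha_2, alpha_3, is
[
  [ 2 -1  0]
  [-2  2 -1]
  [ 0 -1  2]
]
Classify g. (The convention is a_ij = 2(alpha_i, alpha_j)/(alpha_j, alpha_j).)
B_3 (so(7))

The matrix has rank 3 with 2's on the diagonal. Reading the off-diagonal entries as Dynkin edges (a single edge where a_ij = a_ji = -1; a double or triple edge where a_ij * a_ji = 2 or 3), the diagram is a chain of 3 nodes with a double edge at one end; the terminal node there is the unique short simple root (B_3). One simple-root ordering that puts it in standard form is (alpha_3, alpha_2, alpha_1). So the algebra is type B_3, i.e. so(7).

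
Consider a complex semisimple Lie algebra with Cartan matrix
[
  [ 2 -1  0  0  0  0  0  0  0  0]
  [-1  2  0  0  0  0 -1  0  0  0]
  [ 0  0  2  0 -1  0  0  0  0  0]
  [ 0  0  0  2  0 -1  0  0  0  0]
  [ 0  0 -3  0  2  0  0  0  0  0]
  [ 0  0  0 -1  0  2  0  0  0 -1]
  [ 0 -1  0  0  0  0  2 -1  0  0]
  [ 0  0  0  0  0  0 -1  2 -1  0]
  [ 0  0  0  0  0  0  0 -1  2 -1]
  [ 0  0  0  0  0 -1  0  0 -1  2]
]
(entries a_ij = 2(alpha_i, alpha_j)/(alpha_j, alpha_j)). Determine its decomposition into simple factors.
The diagram associated to this matrix has two connected components: the simple roots {alpha_1, alpha_2, alpha_4, alpha_6, alpha_7, alpha_8, alpha_9, alpha_10} form a chain of 8 nodes with single edges (A_8), and {alpha_3, alpha_5} form two nodes joined by a triple edge (G_2). A semisimple Lie algebra decomposes uniquely as the direct sum of simple ideals, one per connected component of its Dynkin diagram, so g ≅ A_8 ⊕ G_2 (dimension 80 + 14 = 94).

A8 ⊕ G2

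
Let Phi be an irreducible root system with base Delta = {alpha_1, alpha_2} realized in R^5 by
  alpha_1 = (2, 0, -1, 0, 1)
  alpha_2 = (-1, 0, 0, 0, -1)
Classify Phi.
Compute the Cartan integers a_ij = 2(alpha_i, alpha_j)/(alpha_j, alpha_j); the resulting 2x2 Cartan matrix is
[[2, -3], [-1, 2]].
The roots have two lengths (squared-length ratio 3:1); the short ones are alpha_{2}. The associated Dynkin diagram is two nodes joined by a triple edge (G_2), so the type is G_2.

G2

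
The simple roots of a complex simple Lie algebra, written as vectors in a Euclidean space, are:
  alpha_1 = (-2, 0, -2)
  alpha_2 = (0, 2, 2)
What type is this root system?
A2

Compute the Cartan integers a_ij = 2(alpha_i, alpha_j)/(alpha_j, alpha_j); the resulting 2x2 Cartan matrix is
[[2, -1], [-1, 2]].
All simple roots have the same length, so the diagram is simply laced. The associated Dynkin diagram is a chain of 2 nodes with single edges (A_2), so the type is A_2 (the algebra sl(3)).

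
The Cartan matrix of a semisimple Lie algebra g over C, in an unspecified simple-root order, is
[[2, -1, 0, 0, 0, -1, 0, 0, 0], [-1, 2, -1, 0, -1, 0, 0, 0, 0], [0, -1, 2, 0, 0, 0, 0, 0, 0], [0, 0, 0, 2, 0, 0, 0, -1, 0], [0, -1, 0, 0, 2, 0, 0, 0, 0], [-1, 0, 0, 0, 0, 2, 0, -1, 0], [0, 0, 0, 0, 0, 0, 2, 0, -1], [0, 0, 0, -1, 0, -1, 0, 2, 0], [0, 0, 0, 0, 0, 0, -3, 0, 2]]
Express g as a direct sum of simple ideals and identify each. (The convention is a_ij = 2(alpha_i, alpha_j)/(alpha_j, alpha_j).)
type D_7 ⊕ type G_2

The diagram associated to this matrix has two connected components: the simple roots {alpha_1, alpha_2, alpha_3, alpha_4, alpha_5, alpha_6, alpha_8} form a chain of 5 nodes with a fork of two nodes at one end (D_7), and {alpha_7, alpha_9} form two nodes joined by a triple edge (G_2). A semisimple Lie algebra decomposes uniquely as the direct sum of simple ideals, one per connected component of its Dynkin diagram, so g ≅ D_7 ⊕ G_2 (dimension 91 + 14 = 105).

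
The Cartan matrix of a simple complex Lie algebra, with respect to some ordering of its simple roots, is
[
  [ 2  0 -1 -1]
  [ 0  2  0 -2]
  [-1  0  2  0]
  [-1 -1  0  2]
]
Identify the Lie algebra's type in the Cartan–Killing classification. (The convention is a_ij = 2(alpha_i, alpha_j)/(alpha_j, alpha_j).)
The matrix has rank 4 with 2's on the diagonal. Reading the off-diagonal entries as Dynkin edges (a single edge where a_ij = a_ji = -1; a double or triple edge where a_ij * a_ji = 2 or 3), the diagram is a chain of 4 nodes with a double edge at one end; the terminal node there is the unique long simple root (C_4). One simple-root ordering that puts it in standard form is (alpha_3, alpha_1, alpha_4, alpha_2). So the algebra is type C_4, i.e. sp(8).

C4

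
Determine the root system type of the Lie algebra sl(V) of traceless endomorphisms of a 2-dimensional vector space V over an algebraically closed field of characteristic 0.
A_1 (sl(2))

This is sl(2), which has dimension 2^2 - 1 = 3 and rank 2 - 1 = 1 (a Cartan subalgebra is the diagonal traceless matrices). In the classification of classical Lie algebras, the special linear algebra sl(n+1) has type A_n; here n = 1, so the Dynkin diagram is a chain of 1 nodes with single edges (A_1). Hence the type is A_1.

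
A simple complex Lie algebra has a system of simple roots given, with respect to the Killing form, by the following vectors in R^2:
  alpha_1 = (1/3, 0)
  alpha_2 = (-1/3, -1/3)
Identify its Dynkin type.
Compute the Cartan integers a_ij = 2(alpha_i, alpha_j)/(alpha_j, alpha_j); the resulting 2x2 Cartan matrix is
[[2, -1], [-2, 2]].
The roots have two lengths (squared-length ratio 2:1); the short ones are alpha_{1}. The associated Dynkin diagram is a chain of 2 nodes with a double edge at one end; the terminal node there is the unique short simple root (B_2), so the type is B_2 (the algebra so(5)).

type B_2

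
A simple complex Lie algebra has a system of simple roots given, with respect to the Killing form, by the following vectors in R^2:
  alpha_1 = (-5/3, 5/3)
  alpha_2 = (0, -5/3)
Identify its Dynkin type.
B_2

Compute the Cartan integers a_ij = 2(alpha_i, alpha_j)/(alpha_j, alpha_j); the resulting 2x2 Cartan matrix is
[[2, -2], [-1, 2]].
The roots have two lengths (squared-length ratio 2:1); the short ones are alpha_{2}. The associated Dynkin diagram is a chain of 2 nodes with a double edge at one end; the terminal node there is the unique short simple root (B_2), so the type is B_2 (the algebra so(5)).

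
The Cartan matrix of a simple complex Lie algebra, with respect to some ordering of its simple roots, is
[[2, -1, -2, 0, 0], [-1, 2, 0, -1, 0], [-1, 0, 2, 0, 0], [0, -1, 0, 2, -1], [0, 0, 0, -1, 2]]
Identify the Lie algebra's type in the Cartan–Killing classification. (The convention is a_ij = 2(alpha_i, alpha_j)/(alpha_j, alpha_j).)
type B_5

The matrix has rank 5 with 2's on the diagonal. Reading the off-diagonal entries as Dynkin edges (a single edge where a_ij = a_ji = -1; a double or triple edge where a_ij * a_ji = 2 or 3), the diagram is a chain of 5 nodes with a double edge at one end; the terminal node there is the unique short simple root (B_5). One simple-root ordering that puts it in standard form is (alpha_5, alpha_4, alpha_2, alpha_1, alpha_3). So the algebra is type B_5, i.e. so(11).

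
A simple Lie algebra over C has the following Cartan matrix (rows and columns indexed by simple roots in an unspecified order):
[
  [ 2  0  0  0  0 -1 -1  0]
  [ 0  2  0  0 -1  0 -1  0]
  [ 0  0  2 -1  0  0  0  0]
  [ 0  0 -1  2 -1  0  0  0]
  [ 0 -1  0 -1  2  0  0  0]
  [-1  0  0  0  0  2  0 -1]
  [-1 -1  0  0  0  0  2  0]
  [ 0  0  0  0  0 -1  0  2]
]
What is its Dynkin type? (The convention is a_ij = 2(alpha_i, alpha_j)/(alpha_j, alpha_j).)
A_8

The matrix has rank 8 with 2's on the diagonal. Reading the off-diagonal entries as Dynkin edges (a single edge where a_ij = a_ji = -1; a double or triple edge where a_ij * a_ji = 2 or 3), the diagram is a chain of 8 nodes with single edges (A_8). One simple-root ordering that puts it in standard form is (alpha_3, alpha_4, alpha_5, alpha_2, alpha_7, alpha_1, alpha_6, alpha_8). So the algebra is type A_8, i.e. sl(9).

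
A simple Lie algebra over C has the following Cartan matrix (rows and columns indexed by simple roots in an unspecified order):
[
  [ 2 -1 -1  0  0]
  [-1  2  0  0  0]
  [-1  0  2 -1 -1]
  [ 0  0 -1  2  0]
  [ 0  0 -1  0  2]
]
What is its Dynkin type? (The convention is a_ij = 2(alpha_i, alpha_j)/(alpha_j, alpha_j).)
D_5 (so(10))

The matrix has rank 5 with 2's on the diagonal. Reading the off-diagonal entries as Dynkin edges (a single edge where a_ij = a_ji = -1; a double or triple edge where a_ij * a_ji = 2 or 3), the diagram is a chain of 3 nodes with a fork of two nodes at one end (D_5). One simple-root ordering that puts it in standard form is (alpha_2, alpha_1, alpha_3, alpha_4, alpha_5). So the algebra is type D_5, i.e. so(10).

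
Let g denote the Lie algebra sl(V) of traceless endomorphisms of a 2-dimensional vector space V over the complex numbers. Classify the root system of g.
This is sl(2), which has dimension 2^2 - 1 = 3 and rank 2 - 1 = 1 (a Cartan subalgebra is the diagonal traceless matrices). In the classification of classical Lie algebras, the special linear algebra sl(n+1) has type A_n; here n = 1, so the Dynkin diagram is a chain of 1 nodes with single edges (A_1). Hence the type is A_1.

A_1 (sl(2))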